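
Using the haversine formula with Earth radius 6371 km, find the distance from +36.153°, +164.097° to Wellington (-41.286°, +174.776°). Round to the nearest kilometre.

8679 km

Δλ = 174.776 − 164.097 = 10.679°.
Δφ = -41.286 − 36.153 = -77.439°.
a = sin²(Δφ/2) + cos φ₁ · cos φ₂ · sin²(Δλ/2) = 0.396515.
c = 2·atan2(√a, √(1−a)) = 1.36232 rad → d = 6371·c ≈ 8679.33 km.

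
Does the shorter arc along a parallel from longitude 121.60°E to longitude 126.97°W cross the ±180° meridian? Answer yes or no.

Yes

Naïve |-126.97 − 121.60| = 248.57° > 180°, so the shorter arc goes the other way round — across 180°.
Signed shortest Δλ = ((-126.97 − 121.60 + 180) mod 360) − 180 = 111.43°.
Going east by 111.43° from +121.60° passes through 180° before reaching -126.97°.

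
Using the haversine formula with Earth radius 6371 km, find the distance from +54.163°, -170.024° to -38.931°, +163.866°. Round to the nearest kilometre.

10649 km

Δλ = 163.866 − -170.024 = 333.890°; wrapped into (−180°, 180°]: -26.110°.
Δφ = -38.931 − 54.163 = -93.094°.
a = sin²(Δφ/2) + cos φ₁ · cos φ₂ · sin²(Δλ/2) = 0.550226.
c = 2·atan2(√a, √(1−a)) = 1.67142 rad → d = 6371·c ≈ 10648.61 km.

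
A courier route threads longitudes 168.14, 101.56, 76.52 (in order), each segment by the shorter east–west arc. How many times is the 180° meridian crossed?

Leg 1: +168.14° → +101.56°, shortest Δλ = -66.58° (west) — does not cross 180°.
Leg 2: +101.56° → +76.52°, shortest Δλ = -25.04° (west) — does not cross 180°.
Total crossings: 0.

0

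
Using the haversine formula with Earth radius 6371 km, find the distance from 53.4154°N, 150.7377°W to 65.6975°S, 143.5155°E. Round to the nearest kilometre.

Δλ = 143.5155 − -150.7377 = 294.2532°; wrapped into (−180°, 180°]: -65.7468°.
Δφ = -65.6975 − 53.4154 = -119.1129°.
a = sin²(Δφ/2) + cos φ₁ · cos φ₂ · sin²(Δλ/2) = 0.815532.
c = 2·atan2(√a, √(1−a)) = 2.25372 rad → d = 6371·c ≈ 14358.46 km.

14358 km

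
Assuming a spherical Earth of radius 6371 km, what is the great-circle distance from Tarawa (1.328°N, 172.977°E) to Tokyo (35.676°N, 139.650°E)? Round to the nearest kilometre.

5138 km

Δλ = 139.650 − 172.977 = -33.327°.
Δφ = 35.676 − 1.328 = 34.348°.
a = sin²(Δφ/2) + cos φ₁ · cos φ₂ · sin²(Δλ/2) = 0.153963.
c = 2·atan2(√a, √(1−a)) = 0.80644 rad → d = 6371·c ≈ 5137.82 km.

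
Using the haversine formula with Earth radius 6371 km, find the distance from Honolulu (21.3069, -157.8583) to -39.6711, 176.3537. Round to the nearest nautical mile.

Δλ = 176.3537 − -157.8583 = 334.2120°; wrapped into (−180°, 180°]: -25.7880°.
Δφ = -39.6711 − 21.3069 = -60.9780°.
a = sin²(Δφ/2) + cos φ₁ · cos φ₂ · sin²(Δλ/2) = 0.293136.
c = 2·atan2(√a, √(1−a)) = 1.14425 rad → d = 6371·c ≈ 7290.02 km ≈ 3936.30 nmi.

3936 nmi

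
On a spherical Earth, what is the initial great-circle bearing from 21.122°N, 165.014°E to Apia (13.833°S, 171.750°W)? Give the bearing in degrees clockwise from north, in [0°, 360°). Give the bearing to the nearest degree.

Δλ = -171.750 − 165.014 = -336.764°; wrapped into (−180°, 180°]: 23.236°.
θ = atan2( sin Δλ · cos φ₂ , cos φ₁ · sin φ₂ − sin φ₁ · cos φ₂ · cos Δλ )
  = atan2(0.38308, -0.54455) = 144.875° → normalised to [0°, 360°): 144.875°.

145°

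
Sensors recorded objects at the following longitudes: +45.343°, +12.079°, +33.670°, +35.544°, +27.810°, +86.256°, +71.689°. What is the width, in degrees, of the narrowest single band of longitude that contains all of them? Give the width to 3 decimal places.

Sort the longitudes: +12.079°, +27.810°, +33.670°, +35.544°, +45.343°, +71.689°, +86.256°.
Eastward gaps between consecutive values (wrapping around): 15.731°, 5.860°, 1.874°, 9.799°, 26.346°, 14.567°, 285.823°.
Largest gap = 285.823° ⇒ minimal covering band is its complement: 360° − 285.823° = 74.177°.
Band runs from +12.079° eastward to +86.256°.

74.177°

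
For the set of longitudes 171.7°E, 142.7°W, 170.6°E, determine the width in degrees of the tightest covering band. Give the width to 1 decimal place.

46.7°

Sort the longitudes: -142.7°, +170.6°, +171.7°.
Eastward gaps between consecutive values (wrapping around): 313.3°, 1.1°, 45.6°.
Largest gap = 313.3° ⇒ minimal covering band is its complement: 360° − 313.3° = 46.7°.
Band runs from +170.6° eastward to -142.7°, crossing the antimeridian.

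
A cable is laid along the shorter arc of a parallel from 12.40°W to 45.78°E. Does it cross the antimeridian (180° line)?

Signed shortest Δλ = ((45.78 − -12.40 + 180) mod 360) − 180 = 58.18°.
Going east by 58.18° from -12.40° reaches +45.78° without touching 180°.

No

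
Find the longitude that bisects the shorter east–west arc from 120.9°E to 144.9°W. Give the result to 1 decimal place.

Signed shortest Δλ from +120.9° to -144.9° is +94.2°.
Midpoint longitude = +120.9° + (+94.2°)/2 = +120.9° + 47.1° = +168.0°.
(The naïve average (+120.9 + -144.9)/2 = -12.0° is on the wrong side of the globe.)

168.0°E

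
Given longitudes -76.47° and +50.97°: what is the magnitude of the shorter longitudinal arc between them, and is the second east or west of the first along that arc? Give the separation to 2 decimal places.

Raw difference: 50.97 − -76.47 = 127.44°.
Normalise into (−180°, 180°]: 127.44° stays 127.44°.
Positive ⇒ the second point lies to the east; separation 127.44°.

127.44° east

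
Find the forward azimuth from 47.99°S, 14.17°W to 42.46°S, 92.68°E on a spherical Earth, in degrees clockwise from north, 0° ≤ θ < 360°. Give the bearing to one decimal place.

130.9°

Δλ = 92.68 − -14.17 = 106.85°.
θ = atan2( sin Δλ · cos φ₂ , cos φ₁ · sin φ₂ − sin φ₁ · cos φ₂ · cos Δλ )
  = atan2(0.70607, -0.61070) = 130.857° → normalised to [0°, 360°): 130.857°.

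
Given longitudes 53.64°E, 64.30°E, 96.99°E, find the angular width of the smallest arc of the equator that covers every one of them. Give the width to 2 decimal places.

Sort the longitudes: +53.64°, +64.30°, +96.99°.
Eastward gaps between consecutive values (wrapping around): 10.66°, 32.69°, 316.65°.
Largest gap = 316.65° ⇒ minimal covering band is its complement: 360° − 316.65° = 43.35°.
Band runs from +53.64° eastward to +96.99°.

43.35°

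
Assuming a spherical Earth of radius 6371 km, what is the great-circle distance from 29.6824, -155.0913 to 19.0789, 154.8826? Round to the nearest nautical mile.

2787 nmi

Δλ = 154.8826 − -155.0913 = 309.9739°; wrapped into (−180°, 180°]: -50.0261°.
Δφ = 19.0789 − 29.6824 = -10.6035°.
a = sin²(Δφ/2) + cos φ₁ · cos φ₂ · sin²(Δλ/2) = 0.155328.
c = 2·atan2(√a, √(1−a)) = 0.81021 rad → d = 6371·c ≈ 5161.86 km ≈ 2787.18 nmi.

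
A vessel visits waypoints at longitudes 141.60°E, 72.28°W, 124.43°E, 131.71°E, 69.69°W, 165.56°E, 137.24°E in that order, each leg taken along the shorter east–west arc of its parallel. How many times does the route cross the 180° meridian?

Leg 1: +141.60° → -72.28°, shortest Δλ = 146.12° (east) — crosses 180°.
Leg 2: -72.28° → +124.43°, shortest Δλ = -163.29° (west) — crosses 180°.
Leg 3: +124.43° → +131.71°, shortest Δλ = 7.28° (east) — does not cross 180°.
Leg 4: +131.71° → -69.69°, shortest Δλ = 158.6° (east) — crosses 180°.
Leg 5: -69.69° → +165.56°, shortest Δλ = -124.75° (west) — crosses 180°.
Leg 6: +165.56° → +137.24°, shortest Δλ = -28.32° (west) — does not cross 180°.
Total crossings: 4.

4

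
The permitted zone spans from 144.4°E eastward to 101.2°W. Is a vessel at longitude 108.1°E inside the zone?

Band width going east from +144.4° to -101.2°: ((-101.2 − 144.4) mod 360) = 114.4°.
Offset of +108.1° east of the west edge: ((108.1 − 144.4) mod 360) = 323.7°.
323.7° > 114.4° ⇒ outside.

No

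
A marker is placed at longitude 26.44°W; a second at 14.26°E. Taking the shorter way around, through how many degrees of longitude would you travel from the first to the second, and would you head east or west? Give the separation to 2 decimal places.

Raw difference: 14.26 − -26.44 = 40.7°.
Normalise into (−180°, 180°]: 40.7° stays 40.7°.
Positive ⇒ the second point lies to the east; separation 40.70°.

40.70° east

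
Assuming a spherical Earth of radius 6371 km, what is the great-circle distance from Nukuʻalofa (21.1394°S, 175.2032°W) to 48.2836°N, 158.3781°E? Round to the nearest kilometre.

8155 km

Δλ = 158.3781 − -175.2032 = 333.5813°; wrapped into (−180°, 180°]: -26.4187°.
Δφ = 48.2836 − -21.1394 = 69.4230°.
a = sin²(Δφ/2) + cos φ₁ · cos φ₂ · sin²(Δλ/2) = 0.356676.
c = 2·atan2(√a, √(1−a)) = 1.28007 rad → d = 6371·c ≈ 8155.33 km.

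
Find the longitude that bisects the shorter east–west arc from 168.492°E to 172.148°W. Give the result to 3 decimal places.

178.172°E

Signed shortest Δλ from +168.492° to -172.148° is +19.360°.
Midpoint longitude = +168.492° + (+19.360°)/2 = +168.492° + 9.680° = +178.172°.
(The naïve average (+168.492 + -172.148)/2 = -1.828° is on the wrong side of the globe.)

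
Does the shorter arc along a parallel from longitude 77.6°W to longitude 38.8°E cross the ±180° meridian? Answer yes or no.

No

Signed shortest Δλ = ((38.8 − -77.6 + 180) mod 360) − 180 = 116.4°.
Going east by 116.4° from -77.6° reaches +38.8° without touching 180°.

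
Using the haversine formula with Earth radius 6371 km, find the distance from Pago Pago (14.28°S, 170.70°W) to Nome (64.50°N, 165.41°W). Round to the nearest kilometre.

Δλ = -165.41 − -170.70 = 5.29°.
Δφ = 64.50 − -14.28 = 78.78°.
a = sin²(Δφ/2) + cos φ₁ · cos φ₂ · sin²(Δλ/2) = 0.403600.
c = 2·atan2(√a, √(1−a)) = 1.37678 rad → d = 6371·c ≈ 8771.48 km.

8771 km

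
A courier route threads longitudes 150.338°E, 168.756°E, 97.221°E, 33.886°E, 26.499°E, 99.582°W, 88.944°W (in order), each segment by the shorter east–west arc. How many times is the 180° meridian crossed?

Leg 1: +150.338° → +168.756°, shortest Δλ = 18.418° (east) — does not cross 180°.
Leg 2: +168.756° → +97.221°, shortest Δλ = -71.535° (west) — does not cross 180°.
Leg 3: +97.221° → +33.886°, shortest Δλ = -63.335° (west) — does not cross 180°.
Leg 4: +33.886° → +26.499°, shortest Δλ = -7.387° (west) — does not cross 180°.
Leg 5: +26.499° → -99.582°, shortest Δλ = -126.081° (west) — does not cross 180°.
Leg 6: -99.582° → -88.944°, shortest Δλ = 10.638° (east) — does not cross 180°.
Total crossings: 0.

0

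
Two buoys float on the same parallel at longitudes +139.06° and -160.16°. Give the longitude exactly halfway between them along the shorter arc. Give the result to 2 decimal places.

+169.45°

Signed shortest Δλ from +139.06° to -160.16° is +60.78°.
Midpoint longitude = +139.06° + (+60.78°)/2 = +139.06° + 30.39° = +169.45°.
(The naïve average (+139.06 + -160.16)/2 = -10.55° is on the wrong side of the globe.)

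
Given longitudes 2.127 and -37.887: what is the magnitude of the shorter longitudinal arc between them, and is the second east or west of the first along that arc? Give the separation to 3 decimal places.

Raw difference: -37.887 − 2.127 = -40.014°.
Normalise into (−180°, 180°]: -40.014° stays -40.014°.
Negative ⇒ the second point lies to the west; separation 40.014°.

40.014° west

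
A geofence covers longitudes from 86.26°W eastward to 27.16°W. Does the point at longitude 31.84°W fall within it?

Yes

Band width going east from -86.26° to -27.16°: ((-27.16 − -86.26) mod 360) = 59.10°.
Offset of -31.84° east of the west edge: ((-31.84 − -86.26) mod 360) = 54.42°.
54.42° ≤ 59.10° ⇒ inside.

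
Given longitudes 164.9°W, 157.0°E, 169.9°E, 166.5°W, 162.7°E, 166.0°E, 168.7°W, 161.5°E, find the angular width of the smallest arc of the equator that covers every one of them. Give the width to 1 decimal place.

Sort the longitudes: -168.7°, -166.5°, -164.9°, +157.0°, +161.5°, +162.7°, +166.0°, +169.9°.
Eastward gaps between consecutive values (wrapping around): 2.2°, 1.6°, 321.9°, 4.5°, 1.2°, 3.3°, 3.9°, 21.4°.
Largest gap = 321.9° ⇒ minimal covering band is its complement: 360° − 321.9° = 38.1°.
Band runs from +157.0° eastward to -164.9°, crossing the antimeridian.

38.1°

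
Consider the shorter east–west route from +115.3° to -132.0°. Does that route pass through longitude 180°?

Naïve |-132.0 − 115.3| = 247.3° > 180°, so the shorter arc goes the other way round — across 180°.
Signed shortest Δλ = ((-132.0 − 115.3 + 180) mod 360) − 180 = 112.7°.
Going east by 112.7° from +115.3° passes through 180° before reaching -132.0°.

Yes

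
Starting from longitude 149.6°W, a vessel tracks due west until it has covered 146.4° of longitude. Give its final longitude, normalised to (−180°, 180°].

Start at -149.6°; shift −146.4° → -296.0°.
-296.0° lies outside (−180°, 180°]; add 360° → +64.0°.

64.0°E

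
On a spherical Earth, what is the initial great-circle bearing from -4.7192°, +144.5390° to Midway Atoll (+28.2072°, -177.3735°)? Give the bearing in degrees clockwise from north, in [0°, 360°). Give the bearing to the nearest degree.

46°

Δλ = -177.3735 − 144.5390 = -321.9125°; wrapped into (−180°, 180°]: 38.0875°.
θ = atan2( sin Δλ · cos φ₂ , cos φ₁ · sin φ₂ − sin φ₁ · cos φ₂ · cos Δλ )
  = atan2(0.54361, 0.52812) = 45.828° → normalised to [0°, 360°): 45.828°.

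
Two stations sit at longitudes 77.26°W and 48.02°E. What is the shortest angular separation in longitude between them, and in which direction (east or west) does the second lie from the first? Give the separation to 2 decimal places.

Raw difference: 48.02 − -77.26 = 125.28°.
Normalise into (−180°, 180°]: 125.28° stays 125.28°.
Positive ⇒ the second point lies to the east; separation 125.28°.

125.28° east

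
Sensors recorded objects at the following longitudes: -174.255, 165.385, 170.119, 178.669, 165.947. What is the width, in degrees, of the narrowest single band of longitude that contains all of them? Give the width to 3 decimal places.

Sort the longitudes: -174.255°, +165.385°, +165.947°, +170.119°, +178.669°.
Eastward gaps between consecutive values (wrapping around): 339.640°, 0.562°, 4.172°, 8.550°, 7.076°.
Largest gap = 339.640° ⇒ minimal covering band is its complement: 360° − 339.640° = 20.360°.
Band runs from +165.385° eastward to -174.255°, crossing the antimeridian.

20.360°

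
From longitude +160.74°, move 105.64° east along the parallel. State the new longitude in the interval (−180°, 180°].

-93.62°

Start at +160.74°; shift +105.64° → +266.38°.
+266.38° lies outside (−180°, 180°]; subtract 360° → -93.62°.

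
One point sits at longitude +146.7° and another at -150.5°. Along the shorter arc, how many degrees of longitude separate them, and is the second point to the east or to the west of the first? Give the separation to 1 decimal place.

Raw difference: -150.5 − 146.7 = -297.2°.
Normalise into (−180°, 180°]: -297.2° + 360° = 62.8°.
Positive ⇒ the second point lies to the east; separation 62.8°.

62.8° east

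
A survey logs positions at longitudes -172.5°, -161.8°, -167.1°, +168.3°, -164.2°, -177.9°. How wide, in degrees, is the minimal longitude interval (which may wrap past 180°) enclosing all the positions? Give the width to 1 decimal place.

Sort the longitudes: -177.9°, -172.5°, -167.1°, -164.2°, -161.8°, +168.3°.
Eastward gaps between consecutive values (wrapping around): 5.4°, 5.4°, 2.9°, 2.4°, 330.1°, 13.8°.
Largest gap = 330.1° ⇒ minimal covering band is its complement: 360° − 330.1° = 29.9°.
Band runs from +168.3° eastward to -161.8°, crossing the antimeridian.

29.9°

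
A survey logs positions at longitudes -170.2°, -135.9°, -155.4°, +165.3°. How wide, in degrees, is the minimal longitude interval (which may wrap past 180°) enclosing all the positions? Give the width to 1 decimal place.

Sort the longitudes: -170.2°, -155.4°, -135.9°, +165.3°.
Eastward gaps between consecutive values (wrapping around): 14.8°, 19.5°, 301.2°, 24.5°.
Largest gap = 301.2° ⇒ minimal covering band is its complement: 360° − 301.2° = 58.8°.
Band runs from +165.3° eastward to -135.9°, crossing the antimeridian.

58.8°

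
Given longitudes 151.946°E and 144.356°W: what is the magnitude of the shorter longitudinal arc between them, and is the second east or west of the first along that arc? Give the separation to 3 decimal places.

Raw difference: -144.356 − 151.946 = -296.302°.
Normalise into (−180°, 180°]: -296.302° + 360° = 63.698°.
Positive ⇒ the second point lies to the east; separation 63.698°.

63.698° east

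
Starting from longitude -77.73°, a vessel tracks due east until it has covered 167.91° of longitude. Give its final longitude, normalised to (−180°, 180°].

Start at -77.73°; shift +167.91° → +90.18°.
+90.18° already lies in (−180°, 180°].

+90.18°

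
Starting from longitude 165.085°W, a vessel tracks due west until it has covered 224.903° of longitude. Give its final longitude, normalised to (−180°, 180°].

Start at -165.085°; shift −224.903° → -389.988°.
-389.988° lies outside (−180°, 180°]; add 360° → -29.988°.

29.988°W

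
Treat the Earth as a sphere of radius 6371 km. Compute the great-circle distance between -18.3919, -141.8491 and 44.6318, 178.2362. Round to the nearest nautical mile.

4369 nmi

Δλ = 178.2362 − -141.8491 = 320.0853°; wrapped into (−180°, 180°]: -39.9147°.
Δφ = 44.6318 − -18.3919 = 63.0237°.
a = sin²(Δφ/2) + cos φ₁ · cos φ₂ · sin²(Δλ/2) = 0.351860.
c = 2·atan2(√a, √(1−a)) = 1.27000 rad → d = 6371·c ≈ 8091.17 km ≈ 4368.88 nmi.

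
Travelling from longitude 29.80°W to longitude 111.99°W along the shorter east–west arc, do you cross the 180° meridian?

No

Signed shortest Δλ = ((-111.99 − -29.80 + 180) mod 360) − 180 = -82.19°.
Going west by 82.19° from -29.80° reaches -111.99° without touching 180°.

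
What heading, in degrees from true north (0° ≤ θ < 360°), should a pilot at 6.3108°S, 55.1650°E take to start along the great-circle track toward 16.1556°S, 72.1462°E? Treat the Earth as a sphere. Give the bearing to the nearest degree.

122°

Δλ = 72.1462 − 55.1650 = 16.9812°.
θ = atan2( sin Δλ · cos φ₂ , cos φ₁ · sin φ₂ − sin φ₁ · cos φ₂ · cos Δλ )
  = atan2(0.28052, -0.17558) = 122.043° → normalised to [0°, 360°): 122.043°.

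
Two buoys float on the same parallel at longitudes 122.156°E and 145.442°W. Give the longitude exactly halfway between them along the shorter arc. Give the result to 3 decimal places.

Signed shortest Δλ from +122.156° to -145.442° is +92.402°.
Midpoint longitude = +122.156° + (+92.402°)/2 = +122.156° + 46.201° = +168.357°.
(The naïve average (+122.156 + -145.442)/2 = -11.643° is on the wrong side of the globe.)

168.357°E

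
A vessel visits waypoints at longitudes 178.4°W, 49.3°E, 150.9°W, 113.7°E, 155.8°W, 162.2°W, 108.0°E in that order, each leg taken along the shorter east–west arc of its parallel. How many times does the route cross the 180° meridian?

Leg 1: -178.4° → +49.3°, shortest Δλ = -132.3° (west) — crosses 180°.
Leg 2: +49.3° → -150.9°, shortest Δλ = 159.8° (east) — crosses 180°.
Leg 3: -150.9° → +113.7°, shortest Δλ = -95.4° (west) — crosses 180°.
Leg 4: +113.7° → -155.8°, shortest Δλ = 90.5° (east) — crosses 180°.
Leg 5: -155.8° → -162.2°, shortest Δλ = -6.4° (west) — does not cross 180°.
Leg 6: -162.2° → +108.0°, shortest Δλ = -89.8° (west) — crosses 180°.
Total crossings: 5.

5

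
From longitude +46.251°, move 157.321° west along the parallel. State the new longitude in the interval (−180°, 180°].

Start at +46.251°; shift −157.321° → -111.070°.
-111.070° already lies in (−180°, 180°].

-111.070°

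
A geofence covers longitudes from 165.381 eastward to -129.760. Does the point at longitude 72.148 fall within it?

No

Band width going east from +165.381° to -129.760°: ((-129.760 − 165.381) mod 360) = 64.859°.
Offset of +72.148° east of the west edge: ((72.148 − 165.381) mod 360) = 266.767°.
266.767° > 64.859° ⇒ outside.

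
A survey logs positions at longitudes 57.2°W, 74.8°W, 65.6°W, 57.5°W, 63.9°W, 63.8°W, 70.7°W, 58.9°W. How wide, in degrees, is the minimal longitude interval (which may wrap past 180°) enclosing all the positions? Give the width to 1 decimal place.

Sort the longitudes: -74.8°, -70.7°, -65.6°, -63.9°, -63.8°, -58.9°, -57.5°, -57.2°.
Eastward gaps between consecutive values (wrapping around): 4.1°, 5.1°, 1.7°, 0.1°, 4.9°, 1.4°, 0.3°, 342.4°.
Largest gap = 342.4° ⇒ minimal covering band is its complement: 360° − 342.4° = 17.6°.
Band runs from -74.8° eastward to -57.2°.

17.6°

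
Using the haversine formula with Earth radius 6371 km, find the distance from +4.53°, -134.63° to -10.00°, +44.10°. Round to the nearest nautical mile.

10470 nmi

Δλ = 44.10 − -134.63 = 178.73°.
Δφ = -10.00 − 4.53 = -14.53°.
a = sin²(Δφ/2) + cos φ₁ · cos φ₂ · sin²(Δλ/2) = 0.997603.
c = 2·atan2(√a, √(1−a)) = 3.04363 rad → d = 6371·c ≈ 19390.94 km ≈ 10470.27 nmi.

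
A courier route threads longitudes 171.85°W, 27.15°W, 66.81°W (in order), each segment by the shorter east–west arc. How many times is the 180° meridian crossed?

0

Leg 1: -171.85° → -27.15°, shortest Δλ = 144.7° (east) — does not cross 180°.
Leg 2: -27.15° → -66.81°, shortest Δλ = -39.66° (west) — does not cross 180°.
Total crossings: 0.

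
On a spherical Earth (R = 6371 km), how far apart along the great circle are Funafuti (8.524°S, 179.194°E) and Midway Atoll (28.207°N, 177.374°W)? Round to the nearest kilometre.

Δλ = -177.374 − 179.194 = -356.568°; wrapped into (−180°, 180°]: 3.432°.
Δφ = 28.207 − -8.524 = 36.731°.
a = sin²(Δφ/2) + cos φ₁ · cos φ₂ · sin²(Δλ/2) = 0.100055.
c = 2·atan2(√a, √(1−a)) = 0.64369 rad → d = 6371·c ≈ 4100.92 km.

4101 km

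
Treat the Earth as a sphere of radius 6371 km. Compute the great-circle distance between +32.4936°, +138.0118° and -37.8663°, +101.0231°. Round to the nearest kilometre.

Δλ = 101.0231 − 138.0118 = -36.9887°.
Δφ = -37.8663 − 32.4936 = -70.3599°.
a = sin²(Δφ/2) + cos φ₁ · cos φ₂ · sin²(Δλ/2) = 0.398945.
c = 2·atan2(√a, √(1−a)) = 1.36728 rad → d = 6371·c ≈ 8710.97 km.

8711 km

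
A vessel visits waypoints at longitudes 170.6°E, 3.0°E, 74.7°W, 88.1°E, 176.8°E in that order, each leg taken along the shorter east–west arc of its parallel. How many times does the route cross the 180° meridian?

Leg 1: +170.6° → +3.0°, shortest Δλ = -167.6° (west) — does not cross 180°.
Leg 2: +3.0° → -74.7°, shortest Δλ = -77.7° (west) — does not cross 180°.
Leg 3: -74.7° → +88.1°, shortest Δλ = 162.8° (east) — does not cross 180°.
Leg 4: +88.1° → +176.8°, shortest Δλ = 88.7° (east) — does not cross 180°.
Total crossings: 0.

0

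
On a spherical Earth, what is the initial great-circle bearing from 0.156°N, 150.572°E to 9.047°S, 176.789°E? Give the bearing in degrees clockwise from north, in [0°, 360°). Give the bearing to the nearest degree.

Δλ = 176.789 − 150.572 = 26.217°.
θ = atan2( sin Δλ · cos φ₂ , cos φ₁ · sin φ₂ − sin φ₁ · cos φ₂ · cos Δλ )
  = atan2(0.43628, -0.15966) = 110.100° → normalised to [0°, 360°): 110.100°.

110°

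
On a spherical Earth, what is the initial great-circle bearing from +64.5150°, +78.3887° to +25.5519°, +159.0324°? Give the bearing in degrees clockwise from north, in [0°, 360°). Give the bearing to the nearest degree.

Δλ = 159.0324 − 78.3887 = 80.6437°.
θ = atan2( sin Δλ · cos φ₂ , cos φ₁ · sin φ₂ − sin φ₁ · cos φ₂ · cos Δλ )
  = atan2(0.89019, 0.05319) = 86.581° → normalised to [0°, 360°): 86.581°.

87°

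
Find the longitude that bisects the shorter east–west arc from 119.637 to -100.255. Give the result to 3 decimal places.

Signed shortest Δλ from +119.637° to -100.255° is +140.108°.
Midpoint longitude = +119.637° + (+140.108°)/2 = +119.637° + 70.054° = +189.691°.
Normalise into (−180°, 180°]: -170.309°.
(The naïve average (+119.637 + -100.255)/2 = 9.691° is on the wrong side of the globe.)

-170.309°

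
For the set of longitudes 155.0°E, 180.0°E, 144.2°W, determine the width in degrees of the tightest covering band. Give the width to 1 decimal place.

Sort the longitudes: -144.2°, +155.0°, +180.0°.
Eastward gaps between consecutive values (wrapping around): 299.2°, 25.0°, 35.8°.
Largest gap = 299.2° ⇒ minimal covering band is its complement: 360° − 299.2° = 60.8°.
Band runs from +155.0° eastward to -144.2°, crossing the antimeridian.

60.8°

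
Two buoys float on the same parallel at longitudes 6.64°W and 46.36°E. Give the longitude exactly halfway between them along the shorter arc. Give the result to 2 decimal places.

19.86°E

Signed shortest Δλ from -6.64° to +46.36° is +53.00°.
Midpoint longitude = -6.64° + (+53.00°)/2 = -6.64° + 26.50° = +19.86°.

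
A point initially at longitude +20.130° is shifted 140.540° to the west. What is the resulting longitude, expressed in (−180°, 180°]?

-120.410°

Start at +20.130°; shift −140.540° → -120.410°.
-120.410° already lies in (−180°, 180°].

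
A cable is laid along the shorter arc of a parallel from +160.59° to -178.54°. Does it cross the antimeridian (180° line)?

Yes

Naïve |-178.54 − 160.59| = 339.13° > 180°, so the shorter arc goes the other way round — across 180°.
Signed shortest Δλ = ((-178.54 − 160.59 + 180) mod 360) − 180 = 20.87°.
Going east by 20.87° from +160.59° passes through 180° before reaching -178.54°.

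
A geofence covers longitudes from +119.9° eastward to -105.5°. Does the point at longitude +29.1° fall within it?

No

Band width going east from +119.9° to -105.5°: ((-105.5 − 119.9) mod 360) = 134.6°.
Offset of +29.1° east of the west edge: ((29.1 − 119.9) mod 360) = 269.2°.
269.2° > 134.6° ⇒ outside.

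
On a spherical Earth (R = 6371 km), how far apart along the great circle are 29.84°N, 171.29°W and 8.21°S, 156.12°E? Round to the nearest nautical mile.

Δλ = 156.12 − -171.29 = 327.41°; wrapped into (−180°, 180°]: -32.59°.
Δφ = -8.21 − 29.84 = -38.05°.
a = sin²(Δφ/2) + cos φ₁ · cos φ₂ · sin²(Δλ/2) = 0.173853.
c = 2·atan2(√a, √(1−a)) = 0.86019 rad → d = 6371·c ≈ 5480.26 km ≈ 2959.10 nmi.

2959 nmi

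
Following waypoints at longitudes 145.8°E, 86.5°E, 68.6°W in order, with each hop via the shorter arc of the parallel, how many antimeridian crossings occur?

Leg 1: +145.8° → +86.5°, shortest Δλ = -59.3° (west) — does not cross 180°.
Leg 2: +86.5° → -68.6°, shortest Δλ = -155.1° (west) — does not cross 180°.
Total crossings: 0.

0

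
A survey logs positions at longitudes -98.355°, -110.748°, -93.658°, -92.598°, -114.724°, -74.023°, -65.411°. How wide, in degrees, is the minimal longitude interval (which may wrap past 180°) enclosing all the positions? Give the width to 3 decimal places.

Sort the longitudes: -114.724°, -110.748°, -98.355°, -93.658°, -92.598°, -74.023°, -65.411°.
Eastward gaps between consecutive values (wrapping around): 3.976°, 12.393°, 4.697°, 1.060°, 18.575°, 8.612°, 310.687°.
Largest gap = 310.687° ⇒ minimal covering band is its complement: 360° − 310.687° = 49.313°.
Band runs from -114.724° eastward to -65.411°.

49.313°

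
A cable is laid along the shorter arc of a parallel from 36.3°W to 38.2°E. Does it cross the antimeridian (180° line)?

Signed shortest Δλ = ((38.2 − -36.3 + 180) mod 360) − 180 = 74.5°.
Going east by 74.5° from -36.3° reaches +38.2° without touching 180°.

No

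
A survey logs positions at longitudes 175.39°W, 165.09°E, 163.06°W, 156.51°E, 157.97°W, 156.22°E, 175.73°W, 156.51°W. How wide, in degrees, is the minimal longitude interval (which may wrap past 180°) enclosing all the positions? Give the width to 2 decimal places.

Sort the longitudes: -175.73°, -175.39°, -163.06°, -157.97°, -156.51°, +156.22°, +156.51°, +165.09°.
Eastward gaps between consecutive values (wrapping around): 0.34°, 12.33°, 5.09°, 1.46°, 312.73°, 0.29°, 8.58°, 19.18°.
Largest gap = 312.73° ⇒ minimal covering band is its complement: 360° − 312.73° = 47.27°.
Band runs from +156.22° eastward to -156.51°, crossing the antimeridian.

47.27°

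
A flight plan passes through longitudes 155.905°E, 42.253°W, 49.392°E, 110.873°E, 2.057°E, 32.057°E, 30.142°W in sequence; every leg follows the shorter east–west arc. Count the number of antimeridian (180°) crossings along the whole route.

Leg 1: +155.905° → -42.253°, shortest Δλ = 161.842° (east) — crosses 180°.
Leg 2: -42.253° → +49.392°, shortest Δλ = 91.645° (east) — does not cross 180°.
Leg 3: +49.392° → +110.873°, shortest Δλ = 61.481° (east) — does not cross 180°.
Leg 4: +110.873° → +2.057°, shortest Δλ = -108.816° (west) — does not cross 180°.
Leg 5: +2.057° → +32.057°, shortest Δλ = 30.0° (east) — does not cross 180°.
Leg 6: +32.057° → -30.142°, shortest Δλ = -62.199° (west) — does not cross 180°.
Total crossings: 1.

1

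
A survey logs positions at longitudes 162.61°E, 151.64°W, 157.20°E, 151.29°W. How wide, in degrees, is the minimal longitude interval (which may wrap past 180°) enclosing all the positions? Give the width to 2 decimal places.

Sort the longitudes: -151.64°, -151.29°, +157.20°, +162.61°.
Eastward gaps between consecutive values (wrapping around): 0.35°, 308.49°, 5.41°, 45.75°.
Largest gap = 308.49° ⇒ minimal covering band is its complement: 360° − 308.49° = 51.51°.
Band runs from +157.20° eastward to -151.29°, crossing the antimeridian.

51.51°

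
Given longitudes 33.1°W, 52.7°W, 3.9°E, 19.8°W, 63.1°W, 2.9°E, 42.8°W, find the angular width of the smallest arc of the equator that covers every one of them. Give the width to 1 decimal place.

Sort the longitudes: -63.1°, -52.7°, -42.8°, -33.1°, -19.8°, +2.9°, +3.9°.
Eastward gaps between consecutive values (wrapping around): 10.4°, 9.9°, 9.7°, 13.3°, 22.7°, 1.0°, 293.0°.
Largest gap = 293.0° ⇒ minimal covering band is its complement: 360° − 293.0° = 67.0°.
Band runs from -63.1° eastward to +3.9°.

67.0°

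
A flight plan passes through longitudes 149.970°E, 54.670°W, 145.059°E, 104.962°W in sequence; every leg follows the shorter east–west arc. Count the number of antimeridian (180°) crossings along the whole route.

3

Leg 1: +149.970° → -54.670°, shortest Δλ = 155.36° (east) — crosses 180°.
Leg 2: -54.670° → +145.059°, shortest Δλ = -160.271° (west) — crosses 180°.
Leg 3: +145.059° → -104.962°, shortest Δλ = 109.979° (east) — crosses 180°.
Total crossings: 3.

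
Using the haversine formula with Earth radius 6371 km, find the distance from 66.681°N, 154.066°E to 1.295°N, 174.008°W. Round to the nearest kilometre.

Δλ = -174.008 − 154.066 = -328.074°; wrapped into (−180°, 180°]: 31.926°.
Δφ = 1.295 − 66.681 = -65.386°.
a = sin²(Δφ/2) + cos φ₁ · cos φ₂ · sin²(Δλ/2) = 0.321681.
c = 2·atan2(√a, √(1−a)) = 1.20613 rad → d = 6371·c ≈ 7684.25 km.

7684 km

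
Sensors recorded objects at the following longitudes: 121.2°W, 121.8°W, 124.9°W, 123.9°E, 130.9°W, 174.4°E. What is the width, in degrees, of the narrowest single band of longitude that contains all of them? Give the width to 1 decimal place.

Sort the longitudes: -130.9°, -124.9°, -121.8°, -121.2°, +123.9°, +174.4°.
Eastward gaps between consecutive values (wrapping around): 6.0°, 3.1°, 0.6°, 245.1°, 50.5°, 54.7°.
Largest gap = 245.1° ⇒ minimal covering band is its complement: 360° − 245.1° = 114.9°.
Band runs from +123.9° eastward to -121.2°, crossing the antimeridian.

114.9°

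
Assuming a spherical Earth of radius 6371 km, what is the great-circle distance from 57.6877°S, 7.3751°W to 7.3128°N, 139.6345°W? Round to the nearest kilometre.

13082 km

Δλ = -139.6345 − -7.3751 = -132.2594°.
Δφ = 7.3128 − -57.6877 = 65.0005°.
a = sin²(Δφ/2) + cos φ₁ · cos φ₂ · sin²(Δλ/2) = 0.732060.
c = 2·atan2(√a, √(1−a)) = 2.05344 rad → d = 6371·c ≈ 13082.44 km.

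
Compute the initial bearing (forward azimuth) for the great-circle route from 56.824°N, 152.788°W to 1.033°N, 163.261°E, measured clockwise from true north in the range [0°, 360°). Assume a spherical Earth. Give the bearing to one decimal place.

Δλ = 163.261 − -152.788 = 316.049°; wrapped into (−180°, 180°]: -43.951°.
θ = atan2( sin Δλ · cos φ₂ , cos φ₁ · sin φ₂ − sin φ₁ · cos φ₂ · cos Δλ )
  = atan2(-0.69393, -0.59262) = -130.497° → normalised to [0°, 360°): 229.503°.

229.5°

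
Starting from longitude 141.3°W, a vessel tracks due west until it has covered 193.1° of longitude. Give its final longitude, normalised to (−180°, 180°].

Start at -141.3°; shift −193.1° → -334.4°.
-334.4° lies outside (−180°, 180°]; add 360° → +25.6°.

25.6°E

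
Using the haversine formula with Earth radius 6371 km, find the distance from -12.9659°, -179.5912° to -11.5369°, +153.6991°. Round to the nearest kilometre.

2905 km

Δλ = 153.6991 − -179.5912 = 333.2903°; wrapped into (−180°, 180°]: -26.7097°.
Δφ = -11.5369 − -12.9659 = 1.4290°.
a = sin²(Δφ/2) + cos φ₁ · cos φ₂ · sin²(Δλ/2) = 0.051097.
c = 2·atan2(√a, √(1−a)) = 0.45603 rad → d = 6371·c ≈ 2905.40 km.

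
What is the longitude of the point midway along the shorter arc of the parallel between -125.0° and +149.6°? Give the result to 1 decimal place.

-167.7°

Signed shortest Δλ from -125.0° to +149.6° is -85.4°.
Midpoint longitude = -125.0° + (-85.4°)/2 = -125.0° − 42.7° = -167.7°.
(The naïve average (-125.0 + +149.6)/2 = 12.3° is on the wrong side of the globe.)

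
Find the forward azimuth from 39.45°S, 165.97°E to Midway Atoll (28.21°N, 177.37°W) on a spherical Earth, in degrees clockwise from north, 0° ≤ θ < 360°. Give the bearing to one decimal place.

Δλ = -177.37 − 165.97 = -343.34°; wrapped into (−180°, 180°]: 16.66°.
θ = atan2( sin Δλ · cos φ₂ , cos φ₁ · sin φ₂ − sin φ₁ · cos φ₂ · cos Δλ )
  = atan2(0.25264, 0.90144) = 15.656° → normalised to [0°, 360°): 15.656°.

15.7°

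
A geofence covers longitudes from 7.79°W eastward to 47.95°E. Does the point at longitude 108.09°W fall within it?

No

Band width going east from -7.79° to +47.95°: ((47.95 − -7.79) mod 360) = 55.74°.
Offset of -108.09° east of the west edge: ((-108.09 − -7.79) mod 360) = 259.70°.
259.70° > 55.74° ⇒ outside.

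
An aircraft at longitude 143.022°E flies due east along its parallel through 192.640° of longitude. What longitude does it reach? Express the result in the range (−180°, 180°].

Start at +143.022°; shift +192.640° → +335.662°.
+335.662° lies outside (−180°, 180°]; subtract 360° → -24.338°.

24.338°W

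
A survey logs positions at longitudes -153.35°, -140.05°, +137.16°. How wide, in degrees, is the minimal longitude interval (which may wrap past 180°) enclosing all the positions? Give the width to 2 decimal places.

Sort the longitudes: -153.35°, -140.05°, +137.16°.
Eastward gaps between consecutive values (wrapping around): 13.30°, 277.21°, 69.49°.
Largest gap = 277.21° ⇒ minimal covering band is its complement: 360° − 277.21° = 82.79°.
Band runs from +137.16° eastward to -140.05°, crossing the antimeridian.

82.79°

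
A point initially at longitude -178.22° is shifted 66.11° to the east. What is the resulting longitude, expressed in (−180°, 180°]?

-112.11°

Start at -178.22°; shift +66.11° → -112.11°.
-112.11° already lies in (−180°, 180°].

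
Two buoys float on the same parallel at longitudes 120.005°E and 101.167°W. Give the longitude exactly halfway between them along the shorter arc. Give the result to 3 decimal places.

170.581°W

Signed shortest Δλ from +120.005° to -101.167° is +138.828°.
Midpoint longitude = +120.005° + (+138.828°)/2 = +120.005° + 69.414° = +189.419°.
Normalise into (−180°, 180°]: -170.581°.
(The naïve average (+120.005 + -101.167)/2 = 9.419° is on the wrong side of the globe.)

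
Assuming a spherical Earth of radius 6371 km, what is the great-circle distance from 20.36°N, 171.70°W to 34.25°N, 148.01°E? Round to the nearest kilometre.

4237 km

Δλ = 148.01 − -171.70 = 319.71°; wrapped into (−180°, 180°]: -40.29°.
Δφ = 34.25 − 20.36 = 13.89°.
a = sin²(Δφ/2) + cos φ₁ · cos φ₂ · sin²(Δλ/2) = 0.106537.
c = 2·atan2(√a, √(1−a)) = 0.66499 rad → d = 6371·c ≈ 4236.62 km.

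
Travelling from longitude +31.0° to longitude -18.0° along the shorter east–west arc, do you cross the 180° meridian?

Signed shortest Δλ = ((-18.0 − 31.0 + 180) mod 360) − 180 = -49.0°.
Going west by 49.0° from +31.0° reaches -18.0° without touching 180°.

No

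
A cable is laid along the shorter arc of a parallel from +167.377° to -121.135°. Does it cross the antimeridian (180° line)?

Yes

Naïve |-121.135 − 167.377| = 288.512° > 180°, so the shorter arc goes the other way round — across 180°.
Signed shortest Δλ = ((-121.135 − 167.377 + 180) mod 360) − 180 = 71.488°.
Going east by 71.488° from +167.377° passes through 180° before reaching -121.135°.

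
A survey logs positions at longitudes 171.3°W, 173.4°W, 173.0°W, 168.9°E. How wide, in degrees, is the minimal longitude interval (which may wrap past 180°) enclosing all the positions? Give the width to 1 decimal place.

Sort the longitudes: -173.4°, -173.0°, -171.3°, +168.9°.
Eastward gaps between consecutive values (wrapping around): 0.4°, 1.7°, 340.2°, 17.7°.
Largest gap = 340.2° ⇒ minimal covering band is its complement: 360° − 340.2° = 19.8°.
Band runs from +168.9° eastward to -171.3°, crossing the antimeridian.

19.8°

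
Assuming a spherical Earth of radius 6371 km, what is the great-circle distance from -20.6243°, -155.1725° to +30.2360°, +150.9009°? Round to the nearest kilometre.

8075 km

Δλ = 150.9009 − -155.1725 = 306.0734°; wrapped into (−180°, 180°]: -53.9266°.
Δφ = 30.2360 − -20.6243 = 50.8603°.
a = sin²(Δφ/2) + cos φ₁ · cos φ₂ · sin²(Δλ/2) = 0.350630.
c = 2·atan2(√a, √(1−a)) = 1.26743 rad → d = 6371·c ≈ 8074.76 km.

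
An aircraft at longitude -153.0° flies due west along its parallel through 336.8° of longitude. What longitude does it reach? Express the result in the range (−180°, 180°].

Start at -153.0°; shift −336.8° → -489.8°.
-489.8° lies outside (−180°, 180°]; add 360° → -129.8°.

-129.8°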